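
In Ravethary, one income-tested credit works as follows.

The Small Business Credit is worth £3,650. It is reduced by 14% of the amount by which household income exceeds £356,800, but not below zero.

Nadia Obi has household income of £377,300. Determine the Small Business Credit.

£780

Small Business Credit: 14% of the £20,500 excess over £356,800 is £2,870; credit = £3,650 − £2,870 = £780.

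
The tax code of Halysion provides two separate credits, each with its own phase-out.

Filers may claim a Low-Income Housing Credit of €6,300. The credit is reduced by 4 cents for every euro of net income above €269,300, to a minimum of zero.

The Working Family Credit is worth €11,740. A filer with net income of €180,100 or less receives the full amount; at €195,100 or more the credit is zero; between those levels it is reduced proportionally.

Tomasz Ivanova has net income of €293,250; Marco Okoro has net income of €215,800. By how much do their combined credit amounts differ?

Tomasz (€293,250): Low-Income Housing Credit: 4% of the €23,950 excess over €269,300 is €958; credit = €6,300 − €958 = €5,342. Working Family Credit: €293,250 is at or above €195,100, so the credit is €0. total €5,342 + €0 = €5,342
Marco (€215,800): Low-Income Housing Credit: €215,800 is at or below the €269,300 threshold, so the full €6,300 applies. Working Family Credit: €215,800 is at or above €195,100, so the credit is €0. total €6,300 + €0 = €6,300
Difference: |€5,342 − €6,300| = €958.

€958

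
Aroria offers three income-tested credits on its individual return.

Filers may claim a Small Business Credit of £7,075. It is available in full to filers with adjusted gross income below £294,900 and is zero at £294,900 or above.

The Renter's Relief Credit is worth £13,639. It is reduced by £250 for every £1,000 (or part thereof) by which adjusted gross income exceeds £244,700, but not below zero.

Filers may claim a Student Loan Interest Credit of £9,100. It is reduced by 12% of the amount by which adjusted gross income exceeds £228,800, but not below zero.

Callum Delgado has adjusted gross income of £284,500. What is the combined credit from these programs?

Small Business Credit: £284,500 is below the £294,900 cutoff, so the full £7,075 applies.
Renter's Relief Credit: income exceeds £244,700 by £39,800, which is 40 full-or-partial £1,000 increments; reduction = 40 × £250 = £10,000, leaving £3,639.
Student Loan Interest Credit: 12% of the £55,700 excess over £228,800 is £6,684; credit = £9,100 − £6,684 = £2,416.
Total: £7,075 + £3,639 + £2,416 = £13,130.

£13,130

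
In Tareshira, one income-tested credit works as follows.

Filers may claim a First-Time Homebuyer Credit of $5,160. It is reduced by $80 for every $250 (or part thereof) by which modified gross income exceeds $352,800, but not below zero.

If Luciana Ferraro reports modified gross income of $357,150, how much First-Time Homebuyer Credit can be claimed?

First-Time Homebuyer Credit: income exceeds $352,800 by $4,350, which is 18 full-or-partial $250 increments; reduction = 18 × $80 = $1,440, leaving $3,720.

$3,720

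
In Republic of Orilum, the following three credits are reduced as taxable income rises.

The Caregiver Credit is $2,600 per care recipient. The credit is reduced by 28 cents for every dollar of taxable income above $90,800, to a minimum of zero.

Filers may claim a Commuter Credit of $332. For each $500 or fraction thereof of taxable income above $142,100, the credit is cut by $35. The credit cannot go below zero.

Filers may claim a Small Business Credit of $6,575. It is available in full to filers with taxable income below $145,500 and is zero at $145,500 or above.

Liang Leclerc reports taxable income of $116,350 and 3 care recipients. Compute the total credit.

$7,553

Caregiver Credit: base = 3 × $2,600 = $7,800. 28% of the $25,550 excess over $90,800 is $7,154; credit = $7,800 − $7,154 = $646.
Commuter Credit: $116,350 is at or below the $142,100 threshold, so the full $332 applies.
Small Business Credit: $116,350 is below the $145,500 cutoff, so the full $6,575 applies.
Total: $646 + $332 + $6,575 = $7,553.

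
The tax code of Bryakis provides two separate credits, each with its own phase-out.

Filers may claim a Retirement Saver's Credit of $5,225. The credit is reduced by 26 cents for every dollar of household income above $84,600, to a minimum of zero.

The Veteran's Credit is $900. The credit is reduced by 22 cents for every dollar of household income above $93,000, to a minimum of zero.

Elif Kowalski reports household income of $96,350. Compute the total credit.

Retirement Saver's Credit: 26% of the $11,750 excess over $84,600 is $3,055; credit = $5,225 − $3,055 = $2,170.
Veteran's Credit: 22% of the $3,350 excess over $93,000 is $737; credit = $900 − $737 = $163.
Total: $2,170 + $163 = $2,333.

$2,333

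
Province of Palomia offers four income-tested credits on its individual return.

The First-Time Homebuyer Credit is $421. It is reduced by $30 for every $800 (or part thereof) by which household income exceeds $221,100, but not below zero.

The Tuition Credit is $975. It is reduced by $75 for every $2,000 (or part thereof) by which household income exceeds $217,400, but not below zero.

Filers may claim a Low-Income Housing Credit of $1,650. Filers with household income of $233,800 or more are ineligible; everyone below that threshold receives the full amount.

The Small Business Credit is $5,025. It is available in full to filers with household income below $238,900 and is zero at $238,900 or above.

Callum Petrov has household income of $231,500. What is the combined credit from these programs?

First-Time Homebuyer Credit: income exceeds $221,100 by $10,400, which is 13 full-or-partial $800 increments; reduction = 13 × $30 = $390, leaving $31.
Tuition Credit: income exceeds $217,400 by $14,100, which is 8 full-or-partial $2,000 increments; reduction = 8 × $75 = $600, leaving $375.
Low-Income Housing Credit: $231,500 is below the $233,800 cutoff, so the full $1,650 applies.
Small Business Credit: $231,500 is below the $238,900 cutoff, so the full $5,025 applies.
Total: $31 + $375 + $1,650 + $5,025 = $7,081.

$7,081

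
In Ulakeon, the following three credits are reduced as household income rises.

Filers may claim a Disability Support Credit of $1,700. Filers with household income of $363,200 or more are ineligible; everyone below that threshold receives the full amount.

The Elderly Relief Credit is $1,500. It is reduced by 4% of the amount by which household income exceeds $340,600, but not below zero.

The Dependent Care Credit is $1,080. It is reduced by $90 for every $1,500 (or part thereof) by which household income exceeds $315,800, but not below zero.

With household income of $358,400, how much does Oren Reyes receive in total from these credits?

Disability Support Credit: $358,400 is below the $363,200 cutoff, so the full $1,700 applies.
Elderly Relief Credit: 4% of the $17,800 excess over $340,600 is $712; credit = $1,500 − $712 = $788.
Dependent Care Credit: income exceeds $315,800 by $42,600 → 29 increments × $90 = $2,610 ≥ base, so the credit is $0.
Total: $1,700 + $788 + $0 = $2,488.

$2,488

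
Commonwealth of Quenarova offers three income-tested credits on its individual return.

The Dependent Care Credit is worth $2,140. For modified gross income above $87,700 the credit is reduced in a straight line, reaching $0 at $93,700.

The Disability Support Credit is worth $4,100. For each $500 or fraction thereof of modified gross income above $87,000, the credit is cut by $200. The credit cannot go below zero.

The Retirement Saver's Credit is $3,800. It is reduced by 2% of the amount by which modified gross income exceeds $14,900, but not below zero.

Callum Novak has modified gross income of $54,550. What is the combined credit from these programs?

$9,247

Dependent Care Credit: $54,550 is at or below the $87,700 threshold, so the full $2,140 applies.
Disability Support Credit: $54,550 is at or below the $87,000 threshold, so the full $4,100 applies.
Retirement Saver's Credit: 2% of the $39,650 excess over $14,900 is $793; credit = $3,800 − $793 = $3,007.
Total: $2,140 + $4,100 + $3,007 = $9,247.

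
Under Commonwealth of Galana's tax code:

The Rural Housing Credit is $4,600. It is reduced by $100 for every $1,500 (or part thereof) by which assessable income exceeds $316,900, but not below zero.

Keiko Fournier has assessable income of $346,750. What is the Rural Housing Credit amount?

$2,600

Rural Housing Credit: income exceeds $316,900 by $29,850, which is 20 full-or-partial $1,500 increments; reduction = 20 × $100 = $2,000, leaving $2,600.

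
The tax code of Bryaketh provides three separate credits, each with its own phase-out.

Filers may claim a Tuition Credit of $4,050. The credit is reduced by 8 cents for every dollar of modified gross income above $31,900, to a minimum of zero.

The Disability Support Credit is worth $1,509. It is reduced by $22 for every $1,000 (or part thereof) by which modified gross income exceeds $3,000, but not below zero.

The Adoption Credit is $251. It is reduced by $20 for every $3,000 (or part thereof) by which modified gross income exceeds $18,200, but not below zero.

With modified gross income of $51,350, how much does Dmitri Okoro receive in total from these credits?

$2,936

Tuition Credit: 8% of the $19,450 excess over $31,900 is $1,556; credit = $4,050 − $1,556 = $2,494.
Disability Support Credit: income exceeds $3,000 by $48,350, which is 49 full-or-partial $1,000 increments; reduction = 49 × $22 = $1,078, leaving $431.
Adoption Credit: income exceeds $18,200 by $33,150, which is 12 full-or-partial $3,000 increments; reduction = 12 × $20 = $240, leaving $11.
Total: $2,494 + $431 + $11 = $2,936.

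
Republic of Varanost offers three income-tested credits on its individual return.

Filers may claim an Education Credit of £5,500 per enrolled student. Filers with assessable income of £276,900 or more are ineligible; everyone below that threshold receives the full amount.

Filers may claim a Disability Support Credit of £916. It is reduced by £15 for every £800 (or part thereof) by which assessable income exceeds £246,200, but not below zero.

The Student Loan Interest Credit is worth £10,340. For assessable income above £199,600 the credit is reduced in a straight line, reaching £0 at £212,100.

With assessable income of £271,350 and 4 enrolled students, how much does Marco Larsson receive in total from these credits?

Education Credit: base = 4 × £5,500 = £22,000. £271,350 is below the £276,900 cutoff, so the full £22,000 applies.
Disability Support Credit: income exceeds £246,200 by £25,150, which is 32 full-or-partial £800 increments; reduction = 32 × £15 = £480, leaving £436.
Student Loan Interest Credit: £271,350 is at or above £212,100, so the credit is £0.
Total: £22,000 + £436 + £0 = £22,436.

£22,436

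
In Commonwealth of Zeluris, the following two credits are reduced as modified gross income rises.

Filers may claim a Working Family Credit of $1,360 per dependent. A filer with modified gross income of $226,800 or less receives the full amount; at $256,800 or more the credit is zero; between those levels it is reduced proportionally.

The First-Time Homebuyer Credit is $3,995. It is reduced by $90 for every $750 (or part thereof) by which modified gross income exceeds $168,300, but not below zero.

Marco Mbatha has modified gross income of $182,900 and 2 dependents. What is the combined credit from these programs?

Working Family Credit: base = 2 × $1,360 = $2,720. $182,900 is at or below the $226,800 threshold, so the full $2,720 applies.
First-Time Homebuyer Credit: income exceeds $168,300 by $14,600, which is 20 full-or-partial $750 increments; reduction = 20 × $90 = $1,800, leaving $2,195.
Total: $2,720 + $2,195 = $4,915.

$4,915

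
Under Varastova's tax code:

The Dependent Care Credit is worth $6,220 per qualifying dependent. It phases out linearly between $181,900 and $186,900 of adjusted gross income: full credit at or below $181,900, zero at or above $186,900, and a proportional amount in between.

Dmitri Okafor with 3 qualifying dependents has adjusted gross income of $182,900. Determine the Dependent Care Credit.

$14,928

Dependent Care Credit: base = 3 × $6,220 = $18,660. $182,900 is $1,000 into a $5,000 phase-out range, leaving 4,000/5,000 of the credit: $18,660 × 4,000/5,000 = $14,928.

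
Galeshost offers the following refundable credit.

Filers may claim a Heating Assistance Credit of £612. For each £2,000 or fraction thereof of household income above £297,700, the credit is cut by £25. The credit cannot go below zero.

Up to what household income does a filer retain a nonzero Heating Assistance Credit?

After 24 increments the reduction is 24 × £25 = £600, leaving £12; one more increment wipes it out. Increment 24 ends at excess 24 × £2,000 = £48,000, so the highest qualifying income is £297,700 + £48,000 = £345,700.

£345,700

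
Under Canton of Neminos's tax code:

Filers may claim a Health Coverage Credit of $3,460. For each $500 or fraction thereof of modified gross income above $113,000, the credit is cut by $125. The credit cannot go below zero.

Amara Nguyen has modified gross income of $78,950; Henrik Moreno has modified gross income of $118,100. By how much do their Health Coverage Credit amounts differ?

Amara ($78,950): Health Coverage Credit: $78,950 is at or below the $113,000 threshold, so the full $3,460 applies.
Henrik ($118,100): Health Coverage Credit: income exceeds $113,000 by $5,100, which is 11 full-or-partial $500 increments; reduction = 11 × $125 = $1,375, leaving $2,085.
Difference: |$3,460 − $2,085| = $1,375.

$1,375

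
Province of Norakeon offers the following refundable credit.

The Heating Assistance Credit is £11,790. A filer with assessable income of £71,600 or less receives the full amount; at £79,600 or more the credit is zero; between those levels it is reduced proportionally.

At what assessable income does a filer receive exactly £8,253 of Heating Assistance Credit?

£74,000

£8,253 is 8,253/11,790 of the full £11,790, so 3,537/11,790 of the £8,000 range has been used: income = £71,600 + £8,000 × 3,537/11,790 = £74,000.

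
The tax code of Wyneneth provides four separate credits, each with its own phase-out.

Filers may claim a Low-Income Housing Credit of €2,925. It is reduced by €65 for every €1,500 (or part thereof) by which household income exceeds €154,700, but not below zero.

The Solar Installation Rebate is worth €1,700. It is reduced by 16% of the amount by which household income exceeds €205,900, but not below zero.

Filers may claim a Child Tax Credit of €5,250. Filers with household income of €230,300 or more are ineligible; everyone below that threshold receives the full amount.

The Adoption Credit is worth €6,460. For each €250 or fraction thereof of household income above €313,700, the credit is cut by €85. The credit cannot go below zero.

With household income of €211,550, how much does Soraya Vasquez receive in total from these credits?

€12,961

Low-Income Housing Credit: income exceeds €154,700 by €56,850, which is 38 full-or-partial €1,500 increments; reduction = 38 × €65 = €2,470, leaving €455.
Solar Installation Rebate: 16% of the €5,650 excess over €205,900 is €904; credit = €1,700 − €904 = €796.
Child Tax Credit: €211,550 is below the €230,300 cutoff, so the full €5,250 applies.
Adoption Credit: €211,550 is at or below the €313,700 threshold, so the full €6,460 applies.
Total: €455 + €796 + €5,250 + €6,460 = €12,961.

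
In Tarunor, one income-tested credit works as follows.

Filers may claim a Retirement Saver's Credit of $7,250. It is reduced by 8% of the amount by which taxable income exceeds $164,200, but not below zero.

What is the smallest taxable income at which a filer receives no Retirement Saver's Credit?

$254,825

The credit falls by 8% of each dollar above $164,200, so it reaches zero when the excess is $7,250 / 8% = $90,625: income = $164,200 + $90,625 = $254,825.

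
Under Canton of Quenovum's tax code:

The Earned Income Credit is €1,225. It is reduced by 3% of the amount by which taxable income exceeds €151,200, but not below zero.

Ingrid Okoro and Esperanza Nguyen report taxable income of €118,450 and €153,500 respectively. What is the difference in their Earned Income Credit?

Ingrid (€118,450): Earned Income Credit: €118,450 is at or below the €151,200 threshold, so the full €1,225 applies.
Esperanza (€153,500): Earned Income Credit: 3% of the €2,300 excess over €151,200 is €69; credit = €1,225 − €69 = €1,156.
Difference: |€1,225 − €1,156| = €69.

€69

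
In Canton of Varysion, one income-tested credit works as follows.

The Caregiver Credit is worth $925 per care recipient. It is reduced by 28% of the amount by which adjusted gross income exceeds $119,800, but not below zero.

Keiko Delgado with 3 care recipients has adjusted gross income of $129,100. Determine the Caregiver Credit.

$171

Caregiver Credit: base = 3 × $925 = $2,775. 28% of the $9,300 excess over $119,800 is $2,604; credit = $2,775 − $2,604 = $171.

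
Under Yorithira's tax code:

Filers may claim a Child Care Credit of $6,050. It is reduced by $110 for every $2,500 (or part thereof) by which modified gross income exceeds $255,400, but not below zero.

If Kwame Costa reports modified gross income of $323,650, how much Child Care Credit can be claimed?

$2,970

Child Care Credit: income exceeds $255,400 by $68,250, which is 28 full-or-partial $2,500 increments; reduction = 28 × $110 = $3,080, leaving $2,970.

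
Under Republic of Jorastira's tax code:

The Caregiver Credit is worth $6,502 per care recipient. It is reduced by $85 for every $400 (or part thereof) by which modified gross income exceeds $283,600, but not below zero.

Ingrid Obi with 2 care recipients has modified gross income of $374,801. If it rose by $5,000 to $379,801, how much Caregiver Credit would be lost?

At $374,801 — base = 2 × $6,502 = $13,004. income exceeds $283,600 by $91,201 → 229 increments × $85 = $19,465 ≥ base, so the credit is $0.
At $379,801 — base = 2 × $6,502 = $13,004. income exceeds $283,600 by $96,201 → 241 increments × $85 = $20,485 ≥ base, so the credit is $0.
Lost: $0 − $0 = $0.

$0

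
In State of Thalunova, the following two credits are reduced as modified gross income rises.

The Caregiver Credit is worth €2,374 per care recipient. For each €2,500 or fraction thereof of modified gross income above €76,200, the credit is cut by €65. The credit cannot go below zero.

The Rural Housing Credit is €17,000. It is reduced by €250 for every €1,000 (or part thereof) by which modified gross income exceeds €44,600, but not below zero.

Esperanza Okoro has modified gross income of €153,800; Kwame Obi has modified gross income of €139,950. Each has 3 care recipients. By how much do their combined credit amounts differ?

€390

Esperanza (€153,800): Caregiver Credit: base = 3 × €2,374 = €7,122. income exceeds €76,200 by €77,600, which is 32 full-or-partial €2,500 increments; reduction = 32 × €65 = €2,080, leaving €5,042. Rural Housing Credit: income exceeds €44,600 by €109,200 → 110 increments × €250 = €27,500 ≥ base, so the credit is €0. total €5,042 + €0 = €5,042
Kwame (€139,950): Caregiver Credit: base = 3 × €2,374 = €7,122. income exceeds €76,200 by €63,750, which is 26 full-or-partial €2,500 increments; reduction = 26 × €65 = €1,690, leaving €5,432. Rural Housing Credit: income exceeds €44,600 by €95,350 → 96 increments × €250 = €24,000 ≥ base, so the credit is €0. total €5,432 + €0 = €5,432
Difference: |€5,042 − €5,432| = €390.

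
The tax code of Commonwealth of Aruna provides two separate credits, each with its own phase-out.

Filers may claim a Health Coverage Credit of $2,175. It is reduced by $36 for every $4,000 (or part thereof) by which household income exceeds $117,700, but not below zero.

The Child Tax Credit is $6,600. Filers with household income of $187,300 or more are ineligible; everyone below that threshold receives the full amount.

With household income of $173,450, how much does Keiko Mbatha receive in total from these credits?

$8,271

Health Coverage Credit: income exceeds $117,700 by $55,750, which is 14 full-or-partial $4,000 increments; reduction = 14 × $36 = $504, leaving $1,671.
Child Tax Credit: $173,450 is below the $187,300 cutoff, so the full $6,600 applies.
Total: $1,671 + $6,600 = $8,271.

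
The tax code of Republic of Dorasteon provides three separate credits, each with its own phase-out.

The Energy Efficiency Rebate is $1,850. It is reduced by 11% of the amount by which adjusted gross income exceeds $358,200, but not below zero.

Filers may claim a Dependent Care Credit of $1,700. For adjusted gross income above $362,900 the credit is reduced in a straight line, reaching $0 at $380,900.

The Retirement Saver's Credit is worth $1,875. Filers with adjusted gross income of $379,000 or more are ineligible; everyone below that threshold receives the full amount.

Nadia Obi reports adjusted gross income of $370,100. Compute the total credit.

$3,436

Energy Efficiency Rebate: 11% of the $11,900 excess over $358,200 is $1,309; credit = $1,850 − $1,309 = $541.
Dependent Care Credit: $370,100 is $7,200 into a $18,000 phase-out range, leaving 10,800/18,000 of the credit: $1,700 × 10,800/18,000 = $1,020.
Retirement Saver's Credit: $370,100 is below the $379,000 cutoff, so the full $1,875 applies.
Total: $541 + $1,020 + $1,875 = $3,436.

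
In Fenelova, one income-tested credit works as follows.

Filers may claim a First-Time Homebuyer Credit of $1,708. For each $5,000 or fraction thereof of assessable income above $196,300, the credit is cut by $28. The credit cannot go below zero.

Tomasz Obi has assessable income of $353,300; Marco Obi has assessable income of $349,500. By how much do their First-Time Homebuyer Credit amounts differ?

Tomasz ($353,300): First-Time Homebuyer Credit: income exceeds $196,300 by $157,000, which is 32 full-or-partial $5,000 increments; reduction = 32 × $28 = $896, leaving $812.
Marco ($349,500): First-Time Homebuyer Credit: income exceeds $196,300 by $153,200, which is 31 full-or-partial $5,000 increments; reduction = 31 × $28 = $868, leaving $840.
Difference: |$812 − $840| = $28.

$28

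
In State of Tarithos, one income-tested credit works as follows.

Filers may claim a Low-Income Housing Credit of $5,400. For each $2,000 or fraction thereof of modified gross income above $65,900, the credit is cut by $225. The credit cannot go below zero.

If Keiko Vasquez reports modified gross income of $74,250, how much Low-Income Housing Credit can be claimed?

Low-Income Housing Credit: income exceeds $65,900 by $8,350, which is 5 full-or-partial $2,000 increments; reduction = 5 × $225 = $1,125, leaving $4,275.

$4,275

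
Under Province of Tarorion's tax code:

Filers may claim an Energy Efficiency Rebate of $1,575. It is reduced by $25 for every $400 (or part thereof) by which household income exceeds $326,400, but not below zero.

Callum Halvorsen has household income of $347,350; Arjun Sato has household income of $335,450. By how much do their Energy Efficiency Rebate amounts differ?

$750

Callum ($347,350): Energy Efficiency Rebate: income exceeds $326,400 by $20,950, which is 53 full-or-partial $400 increments; reduction = 53 × $25 = $1,325, leaving $250.
Arjun ($335,450): Energy Efficiency Rebate: income exceeds $326,400 by $9,050, which is 23 full-or-partial $400 increments; reduction = 23 × $25 = $575, leaving $1,000.
Difference: |$250 − $1,000| = $750.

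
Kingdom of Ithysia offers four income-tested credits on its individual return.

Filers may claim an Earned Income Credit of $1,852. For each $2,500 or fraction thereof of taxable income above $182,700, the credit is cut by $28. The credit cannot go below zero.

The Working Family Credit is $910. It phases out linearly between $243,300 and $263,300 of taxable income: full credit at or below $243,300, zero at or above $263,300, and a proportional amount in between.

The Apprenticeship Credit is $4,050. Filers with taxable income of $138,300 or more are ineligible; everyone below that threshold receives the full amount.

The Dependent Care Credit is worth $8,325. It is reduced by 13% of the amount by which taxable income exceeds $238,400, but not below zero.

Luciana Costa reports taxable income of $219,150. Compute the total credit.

Earned Income Credit: income exceeds $182,700 by $36,450, which is 15 full-or-partial $2,500 increments; reduction = 15 × $28 = $420, leaving $1,432.
Working Family Credit: $219,150 is at or below the $243,300 threshold, so the full $910 applies.
Apprenticeship Credit: $219,150 meets or exceeds the $138,300 cutoff, so the credit is $0.
Dependent Care Credit: $219,150 is at or below the $238,400 threshold, so the full $8,325 applies.
Total: $1,432 + $910 + $0 + $8,325 = $10,667.

$10,667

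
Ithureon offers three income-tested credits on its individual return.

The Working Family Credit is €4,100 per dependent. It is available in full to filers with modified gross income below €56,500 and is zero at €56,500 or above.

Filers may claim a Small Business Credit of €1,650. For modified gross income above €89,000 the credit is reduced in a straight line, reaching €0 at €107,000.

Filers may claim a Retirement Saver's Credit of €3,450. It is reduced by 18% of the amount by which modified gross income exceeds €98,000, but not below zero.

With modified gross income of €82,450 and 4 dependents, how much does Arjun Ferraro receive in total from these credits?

€5,100

Working Family Credit: base = 4 × €4,100 = €16,400. €82,450 meets or exceeds the €56,500 cutoff, so the credit is €0.
Small Business Credit: €82,450 is at or below the €89,000 threshold, so the full €1,650 applies.
Retirement Saver's Credit: €82,450 is at or below the €98,000 threshold, so the full €3,450 applies.
Total: €0 + €1,650 + €3,450 = €5,100.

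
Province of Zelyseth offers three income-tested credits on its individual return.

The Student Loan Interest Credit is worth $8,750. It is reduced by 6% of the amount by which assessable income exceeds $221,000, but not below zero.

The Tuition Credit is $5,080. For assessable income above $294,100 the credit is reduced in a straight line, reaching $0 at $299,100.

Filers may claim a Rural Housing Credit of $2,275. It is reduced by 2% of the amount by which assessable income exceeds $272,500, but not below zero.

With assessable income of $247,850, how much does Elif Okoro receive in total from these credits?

$14,494

Student Loan Interest Credit: 6% of the $26,850 excess over $221,000 is $1,611; credit = $8,750 − $1,611 = $7,139.
Tuition Credit: $247,850 is at or below the $294,100 threshold, so the full $5,080 applies.
Rural Housing Credit: $247,850 is at or below the $272,500 threshold, so the full $2,275 applies.
Total: $7,139 + $5,080 + $2,275 = $14,494.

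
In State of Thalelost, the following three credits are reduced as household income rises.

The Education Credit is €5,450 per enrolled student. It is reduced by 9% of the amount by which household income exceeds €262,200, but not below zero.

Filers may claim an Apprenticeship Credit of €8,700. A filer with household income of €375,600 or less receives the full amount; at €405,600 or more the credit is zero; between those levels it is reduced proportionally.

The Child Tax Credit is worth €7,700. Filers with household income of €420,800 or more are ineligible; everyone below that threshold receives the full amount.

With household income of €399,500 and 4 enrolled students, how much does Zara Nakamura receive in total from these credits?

Education Credit: base = 4 × €5,450 = €21,800. 9% of the €137,300 excess over €262,200 is €12,357; credit = €21,800 − €12,357 = €9,443.
Apprenticeship Credit: €399,500 is €23,900 into a €30,000 phase-out range, leaving 6,100/30,000 of the credit: €8,700 × 6,100/30,000 = €1,769.
Child Tax Credit: €399,500 is below the €420,800 cutoff, so the full €7,700 applies.
Total: €9,443 + €1,769 + €7,700 = €18,912.

€18,912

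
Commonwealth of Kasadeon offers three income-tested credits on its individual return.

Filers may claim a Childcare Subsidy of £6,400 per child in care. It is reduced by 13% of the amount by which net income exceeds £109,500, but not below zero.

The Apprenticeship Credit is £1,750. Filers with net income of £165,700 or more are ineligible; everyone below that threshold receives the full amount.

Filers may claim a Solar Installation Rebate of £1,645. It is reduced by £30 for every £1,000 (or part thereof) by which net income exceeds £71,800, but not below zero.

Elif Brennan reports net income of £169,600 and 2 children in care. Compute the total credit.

Childcare Subsidy: base = 2 × £6,400 = £12,800. 13% of the £60,100 excess over £109,500 is £7,813; credit = £12,800 − £7,813 = £4,987.
Apprenticeship Credit: £169,600 meets or exceeds the £165,700 cutoff, so the credit is £0.
Solar Installation Rebate: income exceeds £71,800 by £97,800 → 98 increments × £30 = £2,940 ≥ base, so the credit is £0.
Total: £4,987 + £0 + £0 = £4,987.

£4,987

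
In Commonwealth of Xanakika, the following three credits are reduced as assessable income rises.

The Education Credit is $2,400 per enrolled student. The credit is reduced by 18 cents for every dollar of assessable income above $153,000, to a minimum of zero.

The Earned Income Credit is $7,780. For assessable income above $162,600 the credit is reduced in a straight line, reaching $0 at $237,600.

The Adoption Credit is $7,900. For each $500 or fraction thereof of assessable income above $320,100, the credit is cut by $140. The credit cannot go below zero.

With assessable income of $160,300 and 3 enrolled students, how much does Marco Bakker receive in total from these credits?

Education Credit: base = 3 × $2,400 = $7,200. 18% of the $7,300 excess over $153,000 is $1,314; credit = $7,200 − $1,314 = $5,886.
Earned Income Credit: $160,300 is at or below the $162,600 threshold, so the full $7,780 applies.
Adoption Credit: $160,300 is at or below the $320,100 threshold, so the full $7,900 applies.
Total: $5,886 + $7,780 + $7,900 = $21,566.

$21,566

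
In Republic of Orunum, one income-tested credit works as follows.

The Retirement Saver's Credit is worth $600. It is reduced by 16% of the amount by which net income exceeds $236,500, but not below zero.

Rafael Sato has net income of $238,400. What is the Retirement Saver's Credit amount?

$296

Retirement Saver's Credit: 16% of the $1,900 excess over $236,500 is $304; credit = $600 − $304 = $296.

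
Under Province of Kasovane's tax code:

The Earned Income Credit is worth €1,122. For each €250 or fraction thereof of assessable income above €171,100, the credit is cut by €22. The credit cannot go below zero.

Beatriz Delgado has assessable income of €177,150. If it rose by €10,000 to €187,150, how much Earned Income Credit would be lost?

€572

At €177,150 — income exceeds €171,100 by €6,050, which is 25 full-or-partial €250 increments; reduction = 25 × €22 = €550, leaving €572.
At €187,150 — income exceeds €171,100 by €16,050 → 65 increments × €22 = €1,430 ≥ base, so the credit is €0.
Lost: €572 − €0 = €572.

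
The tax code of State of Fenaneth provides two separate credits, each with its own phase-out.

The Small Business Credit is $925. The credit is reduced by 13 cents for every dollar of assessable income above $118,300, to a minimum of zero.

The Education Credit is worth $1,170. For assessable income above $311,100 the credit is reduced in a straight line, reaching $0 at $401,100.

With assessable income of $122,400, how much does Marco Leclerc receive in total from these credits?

Small Business Credit: 13% of the $4,100 excess over $118,300 is $533; credit = $925 − $533 = $392.
Education Credit: $122,400 is at or below the $311,100 threshold, so the full $1,170 applies.
Total: $392 + $1,170 = $1,562.

$1,562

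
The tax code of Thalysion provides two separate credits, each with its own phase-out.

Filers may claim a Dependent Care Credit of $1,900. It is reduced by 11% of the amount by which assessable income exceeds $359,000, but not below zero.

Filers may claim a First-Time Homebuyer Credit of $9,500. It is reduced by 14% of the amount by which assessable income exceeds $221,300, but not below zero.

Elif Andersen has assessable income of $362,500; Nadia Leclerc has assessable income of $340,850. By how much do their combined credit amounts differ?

$385

Elif ($362,500): Dependent Care Credit: 11% of the $3,500 excess over $359,000 is $385; credit = $1,900 − $385 = $1,515. First-Time Homebuyer Credit: 14% of the $141,200 excess over $221,300 is $19,768 ≥ base, so the credit is $0. total $1,515 + $0 = $1,515
Nadia ($340,850): Dependent Care Credit: $340,850 is at or below the $359,000 threshold, so the full $1,900 applies. First-Time Homebuyer Credit: 14% of the $119,550 excess over $221,300 is $16,737 ≥ base, so the credit is $0. total $1,900 + $0 = $1,900
Difference: |$1,515 − $1,900| = $385.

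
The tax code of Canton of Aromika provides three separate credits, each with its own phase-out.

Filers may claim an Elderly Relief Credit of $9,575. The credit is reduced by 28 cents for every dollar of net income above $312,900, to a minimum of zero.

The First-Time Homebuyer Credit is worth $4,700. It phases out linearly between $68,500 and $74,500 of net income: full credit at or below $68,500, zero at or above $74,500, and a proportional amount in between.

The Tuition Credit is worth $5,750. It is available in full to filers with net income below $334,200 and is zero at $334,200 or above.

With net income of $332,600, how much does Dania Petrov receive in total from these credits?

Elderly Relief Credit: 28% of the $19,700 excess over $312,900 is $5,516; credit = $9,575 − $5,516 = $4,059.
First-Time Homebuyer Credit: $332,600 is at or above $74,500, so the credit is $0.
Tuition Credit: $332,600 is below the $334,200 cutoff, so the full $5,750 applies.
Total: $4,059 + $0 + $5,750 = $9,809.

$9,809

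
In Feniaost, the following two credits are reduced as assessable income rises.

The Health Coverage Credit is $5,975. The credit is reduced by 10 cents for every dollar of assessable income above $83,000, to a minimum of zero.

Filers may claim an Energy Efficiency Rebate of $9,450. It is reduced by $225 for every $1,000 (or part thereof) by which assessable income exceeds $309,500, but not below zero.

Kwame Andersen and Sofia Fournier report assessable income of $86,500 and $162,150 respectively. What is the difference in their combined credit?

$5,625

Kwame ($86,500): Health Coverage Credit: 10% of the $3,500 excess over $83,000 is $350; credit = $5,975 − $350 = $5,625. Energy Efficiency Rebate: $86,500 is at or below the $309,500 threshold, so the full $9,450 applies. total $5,625 + $9,450 = $15,075
Sofia ($162,150): Health Coverage Credit: 10% of the $79,150 excess over $83,000 is $7,915 ≥ base, so the credit is $0. Energy Efficiency Rebate: $162,150 is at or below the $309,500 threshold, so the full $9,450 applies. total $0 + $9,450 = $9,450
Difference: |$15,075 − $9,450| = $5,625.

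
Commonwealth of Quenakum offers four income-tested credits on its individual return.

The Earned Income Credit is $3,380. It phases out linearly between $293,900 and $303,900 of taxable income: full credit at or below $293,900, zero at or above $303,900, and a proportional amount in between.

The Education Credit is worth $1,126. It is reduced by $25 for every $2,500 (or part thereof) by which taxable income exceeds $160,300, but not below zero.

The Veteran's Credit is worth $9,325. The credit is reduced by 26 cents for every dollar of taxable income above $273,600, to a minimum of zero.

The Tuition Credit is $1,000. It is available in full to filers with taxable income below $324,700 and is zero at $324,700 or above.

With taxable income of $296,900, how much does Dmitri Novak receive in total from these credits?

Earned Income Credit: $296,900 is $3,000 into a $10,000 phase-out range, leaving 7,000/10,000 of the credit: $3,380 × 7,000/10,000 = $2,366.
Education Credit: income exceeds $160,300 by $136,600 → 55 increments × $25 = $1,375 ≥ base, so the credit is $0.
Veteran's Credit: 26% of the $23,300 excess over $273,600 is $6,058; credit = $9,325 − $6,058 = $3,267.
Tuition Credit: $296,900 is below the $324,700 cutoff, so the full $1,000 applies.
Total: $2,366 + $0 + $3,267 + $1,000 = $6,633.

$6,633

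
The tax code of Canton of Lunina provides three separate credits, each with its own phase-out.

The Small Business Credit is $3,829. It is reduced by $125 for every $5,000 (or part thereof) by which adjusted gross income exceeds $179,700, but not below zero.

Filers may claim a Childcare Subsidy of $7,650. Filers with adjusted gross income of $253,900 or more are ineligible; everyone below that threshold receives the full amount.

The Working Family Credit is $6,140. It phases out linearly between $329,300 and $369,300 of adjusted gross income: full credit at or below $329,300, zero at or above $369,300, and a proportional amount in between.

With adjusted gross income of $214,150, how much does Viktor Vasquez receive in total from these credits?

Small Business Credit: income exceeds $179,700 by $34,450, which is 7 full-or-partial $5,000 increments; reduction = 7 × $125 = $875, leaving $2,954.
Childcare Subsidy: $214,150 is below the $253,900 cutoff, so the full $7,650 applies.
Working Family Credit: $214,150 is at or below the $329,300 threshold, so the full $6,140 applies.
Total: $2,954 + $7,650 + $6,140 = $16,744.

$16,744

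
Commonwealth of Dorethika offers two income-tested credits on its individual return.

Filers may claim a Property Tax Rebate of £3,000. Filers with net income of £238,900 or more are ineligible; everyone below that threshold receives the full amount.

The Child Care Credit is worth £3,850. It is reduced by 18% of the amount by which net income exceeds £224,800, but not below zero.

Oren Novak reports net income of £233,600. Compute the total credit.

Property Tax Rebate: £233,600 is below the £238,900 cutoff, so the full £3,000 applies.
Child Care Credit: 18% of the £8,800 excess over £224,800 is £1,584; credit = £3,850 − £1,584 = £2,266.
Total: £3,000 + £2,266 = £5,266.

£5,266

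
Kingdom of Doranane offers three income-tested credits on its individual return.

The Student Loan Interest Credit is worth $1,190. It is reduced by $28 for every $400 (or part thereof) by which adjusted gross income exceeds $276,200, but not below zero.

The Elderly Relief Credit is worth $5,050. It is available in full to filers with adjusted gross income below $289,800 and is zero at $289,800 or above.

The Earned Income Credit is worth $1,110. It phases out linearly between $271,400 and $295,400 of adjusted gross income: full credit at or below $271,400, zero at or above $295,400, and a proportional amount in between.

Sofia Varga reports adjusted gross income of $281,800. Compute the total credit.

Student Loan Interest Credit: income exceeds $276,200 by $5,600, which is 14 full-or-partial $400 increments; reduction = 14 × $28 = $392, leaving $798.
Elderly Relief Credit: $281,800 is below the $289,800 cutoff, so the full $5,050 applies.
Earned Income Credit: $281,800 is $10,400 into a $24,000 phase-out range, leaving 13,600/24,000 of the credit: $1,110 × 13,600/24,000 = $629.
Total: $798 + $5,050 + $629 = $6,477.

$6,477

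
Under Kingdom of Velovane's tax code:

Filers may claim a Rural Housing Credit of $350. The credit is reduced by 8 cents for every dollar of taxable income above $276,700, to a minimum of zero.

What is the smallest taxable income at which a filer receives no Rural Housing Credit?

$281,075

The credit falls by 8% of each dollar above $276,700, so it reaches zero when the excess is $350 / 8% = $4,375: income = $276,700 + $4,375 = $281,075.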